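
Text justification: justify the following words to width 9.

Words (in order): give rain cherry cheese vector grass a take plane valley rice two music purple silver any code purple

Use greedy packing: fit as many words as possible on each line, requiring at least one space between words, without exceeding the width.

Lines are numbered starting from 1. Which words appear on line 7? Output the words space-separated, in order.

Answer: plane

Derivation:
Line 1: ['give', 'rain'] (min_width=9, slack=0)
Line 2: ['cherry'] (min_width=6, slack=3)
Line 3: ['cheese'] (min_width=6, slack=3)
Line 4: ['vector'] (min_width=6, slack=3)
Line 5: ['grass', 'a'] (min_width=7, slack=2)
Line 6: ['take'] (min_width=4, slack=5)
Line 7: ['plane'] (min_width=5, slack=4)
Line 8: ['valley'] (min_width=6, slack=3)
Line 9: ['rice', 'two'] (min_width=8, slack=1)
Line 10: ['music'] (min_width=5, slack=4)
Line 11: ['purple'] (min_width=6, slack=3)
Line 12: ['silver'] (min_width=6, slack=3)
Line 13: ['any', 'code'] (min_width=8, slack=1)
Line 14: ['purple'] (min_width=6, slack=3)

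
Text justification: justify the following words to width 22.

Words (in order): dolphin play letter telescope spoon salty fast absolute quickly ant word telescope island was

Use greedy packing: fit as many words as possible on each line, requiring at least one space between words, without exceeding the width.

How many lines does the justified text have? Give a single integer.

Line 1: ['dolphin', 'play', 'letter'] (min_width=19, slack=3)
Line 2: ['telescope', 'spoon', 'salty'] (min_width=21, slack=1)
Line 3: ['fast', 'absolute', 'quickly'] (min_width=21, slack=1)
Line 4: ['ant', 'word', 'telescope'] (min_width=18, slack=4)
Line 5: ['island', 'was'] (min_width=10, slack=12)
Total lines: 5

Answer: 5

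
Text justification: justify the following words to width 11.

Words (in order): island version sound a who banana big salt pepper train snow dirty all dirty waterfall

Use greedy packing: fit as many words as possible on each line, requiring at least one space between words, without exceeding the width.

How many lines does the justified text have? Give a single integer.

Answer: 9

Derivation:
Line 1: ['island'] (min_width=6, slack=5)
Line 2: ['version'] (min_width=7, slack=4)
Line 3: ['sound', 'a', 'who'] (min_width=11, slack=0)
Line 4: ['banana', 'big'] (min_width=10, slack=1)
Line 5: ['salt', 'pepper'] (min_width=11, slack=0)
Line 6: ['train', 'snow'] (min_width=10, slack=1)
Line 7: ['dirty', 'all'] (min_width=9, slack=2)
Line 8: ['dirty'] (min_width=5, slack=6)
Line 9: ['waterfall'] (min_width=9, slack=2)
Total lines: 9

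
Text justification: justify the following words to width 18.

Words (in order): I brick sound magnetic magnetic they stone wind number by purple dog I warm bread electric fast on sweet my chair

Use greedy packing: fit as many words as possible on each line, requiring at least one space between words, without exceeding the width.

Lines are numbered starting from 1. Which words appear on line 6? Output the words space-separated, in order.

Answer: electric fast on

Derivation:
Line 1: ['I', 'brick', 'sound'] (min_width=13, slack=5)
Line 2: ['magnetic', 'magnetic'] (min_width=17, slack=1)
Line 3: ['they', 'stone', 'wind'] (min_width=15, slack=3)
Line 4: ['number', 'by', 'purple'] (min_width=16, slack=2)
Line 5: ['dog', 'I', 'warm', 'bread'] (min_width=16, slack=2)
Line 6: ['electric', 'fast', 'on'] (min_width=16, slack=2)
Line 7: ['sweet', 'my', 'chair'] (min_width=14, slack=4)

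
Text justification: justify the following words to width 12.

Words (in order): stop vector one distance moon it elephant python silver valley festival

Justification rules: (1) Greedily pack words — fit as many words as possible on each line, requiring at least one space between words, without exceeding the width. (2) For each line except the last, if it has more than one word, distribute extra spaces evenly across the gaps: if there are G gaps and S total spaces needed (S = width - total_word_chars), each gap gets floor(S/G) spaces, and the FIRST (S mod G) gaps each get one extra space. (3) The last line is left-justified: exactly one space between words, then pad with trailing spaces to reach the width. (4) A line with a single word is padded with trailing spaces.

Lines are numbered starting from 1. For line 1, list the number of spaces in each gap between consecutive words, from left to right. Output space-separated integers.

Answer: 2

Derivation:
Line 1: ['stop', 'vector'] (min_width=11, slack=1)
Line 2: ['one', 'distance'] (min_width=12, slack=0)
Line 3: ['moon', 'it'] (min_width=7, slack=5)
Line 4: ['elephant'] (min_width=8, slack=4)
Line 5: ['python'] (min_width=6, slack=6)
Line 6: ['silver'] (min_width=6, slack=6)
Line 7: ['valley'] (min_width=6, slack=6)
Line 8: ['festival'] (min_width=8, slack=4)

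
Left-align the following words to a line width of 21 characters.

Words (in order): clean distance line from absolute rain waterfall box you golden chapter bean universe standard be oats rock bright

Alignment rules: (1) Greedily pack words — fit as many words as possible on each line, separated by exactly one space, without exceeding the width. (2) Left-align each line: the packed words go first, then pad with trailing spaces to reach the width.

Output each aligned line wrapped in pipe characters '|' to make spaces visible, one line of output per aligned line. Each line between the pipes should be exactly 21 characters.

Line 1: ['clean', 'distance', 'line'] (min_width=19, slack=2)
Line 2: ['from', 'absolute', 'rain'] (min_width=18, slack=3)
Line 3: ['waterfall', 'box', 'you'] (min_width=17, slack=4)
Line 4: ['golden', 'chapter', 'bean'] (min_width=19, slack=2)
Line 5: ['universe', 'standard', 'be'] (min_width=20, slack=1)
Line 6: ['oats', 'rock', 'bright'] (min_width=16, slack=5)

Answer: |clean distance line  |
|from absolute rain   |
|waterfall box you    |
|golden chapter bean  |
|universe standard be |
|oats rock bright     |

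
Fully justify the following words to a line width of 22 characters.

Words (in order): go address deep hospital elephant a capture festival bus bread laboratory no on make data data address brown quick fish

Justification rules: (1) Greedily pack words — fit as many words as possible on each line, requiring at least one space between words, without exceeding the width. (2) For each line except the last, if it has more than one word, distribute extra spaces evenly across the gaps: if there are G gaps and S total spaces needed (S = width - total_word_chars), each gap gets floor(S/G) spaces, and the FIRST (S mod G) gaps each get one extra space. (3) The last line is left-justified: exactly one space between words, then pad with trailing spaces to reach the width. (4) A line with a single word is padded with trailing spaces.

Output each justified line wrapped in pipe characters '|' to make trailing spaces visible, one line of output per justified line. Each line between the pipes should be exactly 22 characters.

Answer: |go     address    deep|
|hospital   elephant  a|
|capture  festival  bus|
|bread laboratory no on|
|make data data address|
|brown quick fish      |

Derivation:
Line 1: ['go', 'address', 'deep'] (min_width=15, slack=7)
Line 2: ['hospital', 'elephant', 'a'] (min_width=19, slack=3)
Line 3: ['capture', 'festival', 'bus'] (min_width=20, slack=2)
Line 4: ['bread', 'laboratory', 'no', 'on'] (min_width=22, slack=0)
Line 5: ['make', 'data', 'data', 'address'] (min_width=22, slack=0)
Line 6: ['brown', 'quick', 'fish'] (min_width=16, slack=6)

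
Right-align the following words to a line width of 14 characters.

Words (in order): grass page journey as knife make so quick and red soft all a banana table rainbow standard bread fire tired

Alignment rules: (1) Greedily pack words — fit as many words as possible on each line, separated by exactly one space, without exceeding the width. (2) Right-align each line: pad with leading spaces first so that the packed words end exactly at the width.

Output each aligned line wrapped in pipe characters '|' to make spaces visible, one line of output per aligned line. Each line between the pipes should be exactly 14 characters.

Line 1: ['grass', 'page'] (min_width=10, slack=4)
Line 2: ['journey', 'as'] (min_width=10, slack=4)
Line 3: ['knife', 'make', 'so'] (min_width=13, slack=1)
Line 4: ['quick', 'and', 'red'] (min_width=13, slack=1)
Line 5: ['soft', 'all', 'a'] (min_width=10, slack=4)
Line 6: ['banana', 'table'] (min_width=12, slack=2)
Line 7: ['rainbow'] (min_width=7, slack=7)
Line 8: ['standard', 'bread'] (min_width=14, slack=0)
Line 9: ['fire', 'tired'] (min_width=10, slack=4)

Answer: |    grass page|
|    journey as|
| knife make so|
| quick and red|
|    soft all a|
|  banana table|
|       rainbow|
|standard bread|
|    fire tired|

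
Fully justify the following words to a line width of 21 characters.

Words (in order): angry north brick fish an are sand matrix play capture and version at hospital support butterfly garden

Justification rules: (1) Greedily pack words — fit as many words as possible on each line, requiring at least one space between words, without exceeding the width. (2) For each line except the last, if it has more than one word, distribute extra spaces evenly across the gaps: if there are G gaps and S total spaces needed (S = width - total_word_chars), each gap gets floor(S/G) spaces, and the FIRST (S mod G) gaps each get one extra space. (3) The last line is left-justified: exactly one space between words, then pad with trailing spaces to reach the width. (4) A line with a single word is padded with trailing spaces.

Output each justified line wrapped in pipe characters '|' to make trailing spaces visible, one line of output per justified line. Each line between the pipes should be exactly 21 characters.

Line 1: ['angry', 'north', 'brick'] (min_width=17, slack=4)
Line 2: ['fish', 'an', 'are', 'sand'] (min_width=16, slack=5)
Line 3: ['matrix', 'play', 'capture'] (min_width=19, slack=2)
Line 4: ['and', 'version', 'at'] (min_width=14, slack=7)
Line 5: ['hospital', 'support'] (min_width=16, slack=5)
Line 6: ['butterfly', 'garden'] (min_width=16, slack=5)

Answer: |angry   north   brick|
|fish   an   are  sand|
|matrix  play  capture|
|and     version    at|
|hospital      support|
|butterfly garden     |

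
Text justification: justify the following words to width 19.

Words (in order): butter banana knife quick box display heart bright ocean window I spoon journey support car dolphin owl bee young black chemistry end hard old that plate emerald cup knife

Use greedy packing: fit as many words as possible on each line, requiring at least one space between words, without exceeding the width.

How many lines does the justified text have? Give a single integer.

Line 1: ['butter', 'banana', 'knife'] (min_width=19, slack=0)
Line 2: ['quick', 'box', 'display'] (min_width=17, slack=2)
Line 3: ['heart', 'bright', 'ocean'] (min_width=18, slack=1)
Line 4: ['window', 'I', 'spoon'] (min_width=14, slack=5)
Line 5: ['journey', 'support', 'car'] (min_width=19, slack=0)
Line 6: ['dolphin', 'owl', 'bee'] (min_width=15, slack=4)
Line 7: ['young', 'black'] (min_width=11, slack=8)
Line 8: ['chemistry', 'end', 'hard'] (min_width=18, slack=1)
Line 9: ['old', 'that', 'plate'] (min_width=14, slack=5)
Line 10: ['emerald', 'cup', 'knife'] (min_width=17, slack=2)
Total lines: 10

Answer: 10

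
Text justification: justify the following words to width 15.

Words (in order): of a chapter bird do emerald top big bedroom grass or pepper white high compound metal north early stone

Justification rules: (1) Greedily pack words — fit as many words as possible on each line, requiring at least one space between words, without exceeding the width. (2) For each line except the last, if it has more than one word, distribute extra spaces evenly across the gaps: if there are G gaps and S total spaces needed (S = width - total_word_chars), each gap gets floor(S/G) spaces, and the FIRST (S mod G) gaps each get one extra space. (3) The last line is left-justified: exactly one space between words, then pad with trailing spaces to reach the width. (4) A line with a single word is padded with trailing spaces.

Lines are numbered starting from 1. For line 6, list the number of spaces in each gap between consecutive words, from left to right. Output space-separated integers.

Line 1: ['of', 'a', 'chapter'] (min_width=12, slack=3)
Line 2: ['bird', 'do', 'emerald'] (min_width=15, slack=0)
Line 3: ['top', 'big', 'bedroom'] (min_width=15, slack=0)
Line 4: ['grass', 'or', 'pepper'] (min_width=15, slack=0)
Line 5: ['white', 'high'] (min_width=10, slack=5)
Line 6: ['compound', 'metal'] (min_width=14, slack=1)
Line 7: ['north', 'early'] (min_width=11, slack=4)
Line 8: ['stone'] (min_width=5, slack=10)

Answer: 2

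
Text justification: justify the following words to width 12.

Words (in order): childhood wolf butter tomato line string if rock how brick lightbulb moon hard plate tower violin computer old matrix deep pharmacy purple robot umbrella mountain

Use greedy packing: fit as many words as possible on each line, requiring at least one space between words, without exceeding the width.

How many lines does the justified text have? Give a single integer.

Answer: 16

Derivation:
Line 1: ['childhood'] (min_width=9, slack=3)
Line 2: ['wolf', 'butter'] (min_width=11, slack=1)
Line 3: ['tomato', 'line'] (min_width=11, slack=1)
Line 4: ['string', 'if'] (min_width=9, slack=3)
Line 5: ['rock', 'how'] (min_width=8, slack=4)
Line 6: ['brick'] (min_width=5, slack=7)
Line 7: ['lightbulb'] (min_width=9, slack=3)
Line 8: ['moon', 'hard'] (min_width=9, slack=3)
Line 9: ['plate', 'tower'] (min_width=11, slack=1)
Line 10: ['violin'] (min_width=6, slack=6)
Line 11: ['computer', 'old'] (min_width=12, slack=0)
Line 12: ['matrix', 'deep'] (min_width=11, slack=1)
Line 13: ['pharmacy'] (min_width=8, slack=4)
Line 14: ['purple', 'robot'] (min_width=12, slack=0)
Line 15: ['umbrella'] (min_width=8, slack=4)
Line 16: ['mountain'] (min_width=8, slack=4)
Total lines: 16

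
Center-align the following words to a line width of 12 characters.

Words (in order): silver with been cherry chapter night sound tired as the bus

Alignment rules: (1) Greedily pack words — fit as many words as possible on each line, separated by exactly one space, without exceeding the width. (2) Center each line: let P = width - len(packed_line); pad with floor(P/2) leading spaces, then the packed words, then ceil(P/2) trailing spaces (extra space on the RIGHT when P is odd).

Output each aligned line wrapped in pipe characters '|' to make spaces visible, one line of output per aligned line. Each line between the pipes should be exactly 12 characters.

Line 1: ['silver', 'with'] (min_width=11, slack=1)
Line 2: ['been', 'cherry'] (min_width=11, slack=1)
Line 3: ['chapter'] (min_width=7, slack=5)
Line 4: ['night', 'sound'] (min_width=11, slack=1)
Line 5: ['tired', 'as', 'the'] (min_width=12, slack=0)
Line 6: ['bus'] (min_width=3, slack=9)

Answer: |silver with |
|been cherry |
|  chapter   |
|night sound |
|tired as the|
|    bus     |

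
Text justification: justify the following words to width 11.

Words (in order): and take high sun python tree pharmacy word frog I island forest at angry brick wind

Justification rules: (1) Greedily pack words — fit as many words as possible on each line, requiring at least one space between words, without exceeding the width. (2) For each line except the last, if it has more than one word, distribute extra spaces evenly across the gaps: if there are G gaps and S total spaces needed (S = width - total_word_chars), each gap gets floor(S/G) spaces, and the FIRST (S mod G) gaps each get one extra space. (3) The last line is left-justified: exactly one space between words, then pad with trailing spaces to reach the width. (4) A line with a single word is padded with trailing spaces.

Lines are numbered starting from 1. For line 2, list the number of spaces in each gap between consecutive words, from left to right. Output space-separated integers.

Answer: 4

Derivation:
Line 1: ['and', 'take'] (min_width=8, slack=3)
Line 2: ['high', 'sun'] (min_width=8, slack=3)
Line 3: ['python', 'tree'] (min_width=11, slack=0)
Line 4: ['pharmacy'] (min_width=8, slack=3)
Line 5: ['word', 'frog', 'I'] (min_width=11, slack=0)
Line 6: ['island'] (min_width=6, slack=5)
Line 7: ['forest', 'at'] (min_width=9, slack=2)
Line 8: ['angry', 'brick'] (min_width=11, slack=0)
Line 9: ['wind'] (min_width=4, slack=7)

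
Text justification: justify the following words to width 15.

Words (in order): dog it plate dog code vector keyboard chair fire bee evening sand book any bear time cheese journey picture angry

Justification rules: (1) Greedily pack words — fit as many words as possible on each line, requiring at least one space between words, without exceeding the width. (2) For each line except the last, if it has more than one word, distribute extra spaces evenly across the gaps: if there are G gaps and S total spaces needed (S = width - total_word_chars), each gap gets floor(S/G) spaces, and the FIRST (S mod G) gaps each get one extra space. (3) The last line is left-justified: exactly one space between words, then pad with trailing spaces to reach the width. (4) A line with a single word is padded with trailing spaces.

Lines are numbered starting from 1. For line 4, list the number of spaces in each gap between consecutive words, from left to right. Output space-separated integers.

Line 1: ['dog', 'it', 'plate'] (min_width=12, slack=3)
Line 2: ['dog', 'code', 'vector'] (min_width=15, slack=0)
Line 3: ['keyboard', 'chair'] (min_width=14, slack=1)
Line 4: ['fire', 'bee'] (min_width=8, slack=7)
Line 5: ['evening', 'sand'] (min_width=12, slack=3)
Line 6: ['book', 'any', 'bear'] (min_width=13, slack=2)
Line 7: ['time', 'cheese'] (min_width=11, slack=4)
Line 8: ['journey', 'picture'] (min_width=15, slack=0)
Line 9: ['angry'] (min_width=5, slack=10)

Answer: 8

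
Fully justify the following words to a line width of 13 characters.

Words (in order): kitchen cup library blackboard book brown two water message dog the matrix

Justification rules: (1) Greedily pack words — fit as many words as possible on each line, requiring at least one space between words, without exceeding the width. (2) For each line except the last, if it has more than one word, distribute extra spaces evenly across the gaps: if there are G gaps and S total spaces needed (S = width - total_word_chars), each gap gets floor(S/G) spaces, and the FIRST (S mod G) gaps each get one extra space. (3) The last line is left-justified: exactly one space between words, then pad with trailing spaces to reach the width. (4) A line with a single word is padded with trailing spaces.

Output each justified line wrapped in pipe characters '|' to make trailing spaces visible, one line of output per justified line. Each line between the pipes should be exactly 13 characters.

Answer: |kitchen   cup|
|library      |
|blackboard   |
|book    brown|
|two     water|
|message   dog|
|the matrix   |

Derivation:
Line 1: ['kitchen', 'cup'] (min_width=11, slack=2)
Line 2: ['library'] (min_width=7, slack=6)
Line 3: ['blackboard'] (min_width=10, slack=3)
Line 4: ['book', 'brown'] (min_width=10, slack=3)
Line 5: ['two', 'water'] (min_width=9, slack=4)
Line 6: ['message', 'dog'] (min_width=11, slack=2)
Line 7: ['the', 'matrix'] (min_width=10, slack=3)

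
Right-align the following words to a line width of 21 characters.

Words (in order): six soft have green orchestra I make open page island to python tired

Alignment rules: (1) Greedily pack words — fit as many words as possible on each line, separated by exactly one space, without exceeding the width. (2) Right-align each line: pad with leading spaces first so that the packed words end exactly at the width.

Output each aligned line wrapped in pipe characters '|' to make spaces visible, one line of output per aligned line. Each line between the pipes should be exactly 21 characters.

Line 1: ['six', 'soft', 'have', 'green'] (min_width=19, slack=2)
Line 2: ['orchestra', 'I', 'make', 'open'] (min_width=21, slack=0)
Line 3: ['page', 'island', 'to', 'python'] (min_width=21, slack=0)
Line 4: ['tired'] (min_width=5, slack=16)

Answer: |  six soft have green|
|orchestra I make open|
|page island to python|
|                tired|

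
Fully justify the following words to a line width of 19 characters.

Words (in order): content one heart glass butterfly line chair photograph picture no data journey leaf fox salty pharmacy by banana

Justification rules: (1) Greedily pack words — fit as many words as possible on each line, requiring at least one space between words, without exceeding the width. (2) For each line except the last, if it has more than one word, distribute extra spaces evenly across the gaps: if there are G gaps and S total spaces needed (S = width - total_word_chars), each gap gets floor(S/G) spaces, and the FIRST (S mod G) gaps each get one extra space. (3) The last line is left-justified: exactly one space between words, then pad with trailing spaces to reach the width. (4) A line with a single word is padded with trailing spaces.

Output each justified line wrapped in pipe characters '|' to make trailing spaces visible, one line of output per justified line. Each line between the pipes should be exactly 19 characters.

Answer: |content  one  heart|
|glass     butterfly|
|line          chair|
|photograph  picture|
|no   data   journey|
|leaf    fox   salty|
|pharmacy by banana |

Derivation:
Line 1: ['content', 'one', 'heart'] (min_width=17, slack=2)
Line 2: ['glass', 'butterfly'] (min_width=15, slack=4)
Line 3: ['line', 'chair'] (min_width=10, slack=9)
Line 4: ['photograph', 'picture'] (min_width=18, slack=1)
Line 5: ['no', 'data', 'journey'] (min_width=15, slack=4)
Line 6: ['leaf', 'fox', 'salty'] (min_width=14, slack=5)
Line 7: ['pharmacy', 'by', 'banana'] (min_width=18, slack=1)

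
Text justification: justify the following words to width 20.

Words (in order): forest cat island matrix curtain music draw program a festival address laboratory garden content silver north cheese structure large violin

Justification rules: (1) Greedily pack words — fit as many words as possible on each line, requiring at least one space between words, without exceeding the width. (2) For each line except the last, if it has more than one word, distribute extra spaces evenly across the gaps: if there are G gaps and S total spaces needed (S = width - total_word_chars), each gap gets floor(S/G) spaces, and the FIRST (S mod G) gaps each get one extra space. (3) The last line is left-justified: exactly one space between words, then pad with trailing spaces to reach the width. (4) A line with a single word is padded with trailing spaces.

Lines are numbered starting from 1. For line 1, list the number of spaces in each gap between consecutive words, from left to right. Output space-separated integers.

Line 1: ['forest', 'cat', 'island'] (min_width=17, slack=3)
Line 2: ['matrix', 'curtain', 'music'] (min_width=20, slack=0)
Line 3: ['draw', 'program', 'a'] (min_width=14, slack=6)
Line 4: ['festival', 'address'] (min_width=16, slack=4)
Line 5: ['laboratory', 'garden'] (min_width=17, slack=3)
Line 6: ['content', 'silver', 'north'] (min_width=20, slack=0)
Line 7: ['cheese', 'structure'] (min_width=16, slack=4)
Line 8: ['large', 'violin'] (min_width=12, slack=8)

Answer: 3 2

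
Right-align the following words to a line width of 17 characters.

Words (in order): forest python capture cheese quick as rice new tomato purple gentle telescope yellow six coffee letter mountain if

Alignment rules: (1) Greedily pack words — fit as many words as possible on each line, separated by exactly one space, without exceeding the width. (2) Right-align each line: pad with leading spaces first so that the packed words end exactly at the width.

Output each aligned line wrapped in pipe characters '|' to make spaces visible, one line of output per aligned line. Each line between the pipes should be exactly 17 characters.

Answer: |    forest python|
|   capture cheese|
|quick as rice new|
|    tomato purple|
| gentle telescope|
|yellow six coffee|
|  letter mountain|
|               if|

Derivation:
Line 1: ['forest', 'python'] (min_width=13, slack=4)
Line 2: ['capture', 'cheese'] (min_width=14, slack=3)
Line 3: ['quick', 'as', 'rice', 'new'] (min_width=17, slack=0)
Line 4: ['tomato', 'purple'] (min_width=13, slack=4)
Line 5: ['gentle', 'telescope'] (min_width=16, slack=1)
Line 6: ['yellow', 'six', 'coffee'] (min_width=17, slack=0)
Line 7: ['letter', 'mountain'] (min_width=15, slack=2)
Line 8: ['if'] (min_width=2, slack=15)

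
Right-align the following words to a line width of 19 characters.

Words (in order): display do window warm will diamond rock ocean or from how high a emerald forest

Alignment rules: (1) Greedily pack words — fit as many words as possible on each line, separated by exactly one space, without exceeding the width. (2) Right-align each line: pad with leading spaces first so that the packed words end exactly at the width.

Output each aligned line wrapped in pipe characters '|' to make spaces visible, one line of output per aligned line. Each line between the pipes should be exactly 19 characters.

Answer: |  display do window|
|  warm will diamond|
| rock ocean or from|
| how high a emerald|
|             forest|

Derivation:
Line 1: ['display', 'do', 'window'] (min_width=17, slack=2)
Line 2: ['warm', 'will', 'diamond'] (min_width=17, slack=2)
Line 3: ['rock', 'ocean', 'or', 'from'] (min_width=18, slack=1)
Line 4: ['how', 'high', 'a', 'emerald'] (min_width=18, slack=1)
Line 5: ['forest'] (min_width=6, slack=13)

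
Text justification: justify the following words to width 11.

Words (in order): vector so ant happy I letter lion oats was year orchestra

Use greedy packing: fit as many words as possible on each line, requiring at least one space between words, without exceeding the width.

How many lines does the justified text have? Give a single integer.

Line 1: ['vector', 'so'] (min_width=9, slack=2)
Line 2: ['ant', 'happy', 'I'] (min_width=11, slack=0)
Line 3: ['letter', 'lion'] (min_width=11, slack=0)
Line 4: ['oats', 'was'] (min_width=8, slack=3)
Line 5: ['year'] (min_width=4, slack=7)
Line 6: ['orchestra'] (min_width=9, slack=2)
Total lines: 6

Answer: 6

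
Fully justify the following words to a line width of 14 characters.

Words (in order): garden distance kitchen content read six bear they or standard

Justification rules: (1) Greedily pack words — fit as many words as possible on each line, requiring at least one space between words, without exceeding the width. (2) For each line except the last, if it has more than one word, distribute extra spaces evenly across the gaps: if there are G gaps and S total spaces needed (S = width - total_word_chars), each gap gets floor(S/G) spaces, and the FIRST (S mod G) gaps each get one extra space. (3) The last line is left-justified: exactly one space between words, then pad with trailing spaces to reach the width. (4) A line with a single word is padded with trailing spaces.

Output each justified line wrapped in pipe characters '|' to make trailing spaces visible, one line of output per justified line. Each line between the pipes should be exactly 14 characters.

Line 1: ['garden'] (min_width=6, slack=8)
Line 2: ['distance'] (min_width=8, slack=6)
Line 3: ['kitchen'] (min_width=7, slack=7)
Line 4: ['content', 'read'] (min_width=12, slack=2)
Line 5: ['six', 'bear', 'they'] (min_width=13, slack=1)
Line 6: ['or', 'standard'] (min_width=11, slack=3)

Answer: |garden        |
|distance      |
|kitchen       |
|content   read|
|six  bear they|
|or standard   |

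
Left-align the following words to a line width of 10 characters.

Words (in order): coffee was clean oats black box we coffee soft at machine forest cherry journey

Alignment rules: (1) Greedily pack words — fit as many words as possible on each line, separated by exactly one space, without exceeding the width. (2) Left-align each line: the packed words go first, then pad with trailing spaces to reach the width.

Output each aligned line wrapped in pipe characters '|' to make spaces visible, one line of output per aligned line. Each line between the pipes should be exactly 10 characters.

Answer: |coffee was|
|clean oats|
|black box |
|we coffee |
|soft at   |
|machine   |
|forest    |
|cherry    |
|journey   |

Derivation:
Line 1: ['coffee', 'was'] (min_width=10, slack=0)
Line 2: ['clean', 'oats'] (min_width=10, slack=0)
Line 3: ['black', 'box'] (min_width=9, slack=1)
Line 4: ['we', 'coffee'] (min_width=9, slack=1)
Line 5: ['soft', 'at'] (min_width=7, slack=3)
Line 6: ['machine'] (min_width=7, slack=3)
Line 7: ['forest'] (min_width=6, slack=4)
Line 8: ['cherry'] (min_width=6, slack=4)
Line 9: ['journey'] (min_width=7, slack=3)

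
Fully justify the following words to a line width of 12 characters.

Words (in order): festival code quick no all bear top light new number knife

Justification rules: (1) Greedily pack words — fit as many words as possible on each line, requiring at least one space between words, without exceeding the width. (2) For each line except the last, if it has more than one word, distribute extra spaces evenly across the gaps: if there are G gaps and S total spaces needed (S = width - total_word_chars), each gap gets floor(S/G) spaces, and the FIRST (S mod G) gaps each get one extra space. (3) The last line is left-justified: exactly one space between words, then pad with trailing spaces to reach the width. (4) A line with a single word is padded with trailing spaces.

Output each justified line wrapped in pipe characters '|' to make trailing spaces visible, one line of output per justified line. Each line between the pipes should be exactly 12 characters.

Line 1: ['festival'] (min_width=8, slack=4)
Line 2: ['code', 'quick'] (min_width=10, slack=2)
Line 3: ['no', 'all', 'bear'] (min_width=11, slack=1)
Line 4: ['top', 'light'] (min_width=9, slack=3)
Line 5: ['new', 'number'] (min_width=10, slack=2)
Line 6: ['knife'] (min_width=5, slack=7)

Answer: |festival    |
|code   quick|
|no  all bear|
|top    light|
|new   number|
|knife       |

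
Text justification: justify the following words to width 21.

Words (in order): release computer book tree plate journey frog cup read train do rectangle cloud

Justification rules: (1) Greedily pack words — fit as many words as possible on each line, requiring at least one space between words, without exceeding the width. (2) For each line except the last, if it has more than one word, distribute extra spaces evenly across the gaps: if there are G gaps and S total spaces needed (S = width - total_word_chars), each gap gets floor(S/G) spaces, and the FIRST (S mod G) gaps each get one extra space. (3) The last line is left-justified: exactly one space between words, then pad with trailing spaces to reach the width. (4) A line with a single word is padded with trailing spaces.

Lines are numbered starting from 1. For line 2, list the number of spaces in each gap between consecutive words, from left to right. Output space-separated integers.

Line 1: ['release', 'computer', 'book'] (min_width=21, slack=0)
Line 2: ['tree', 'plate', 'journey'] (min_width=18, slack=3)
Line 3: ['frog', 'cup', 'read', 'train'] (min_width=19, slack=2)
Line 4: ['do', 'rectangle', 'cloud'] (min_width=18, slack=3)

Answer: 3 2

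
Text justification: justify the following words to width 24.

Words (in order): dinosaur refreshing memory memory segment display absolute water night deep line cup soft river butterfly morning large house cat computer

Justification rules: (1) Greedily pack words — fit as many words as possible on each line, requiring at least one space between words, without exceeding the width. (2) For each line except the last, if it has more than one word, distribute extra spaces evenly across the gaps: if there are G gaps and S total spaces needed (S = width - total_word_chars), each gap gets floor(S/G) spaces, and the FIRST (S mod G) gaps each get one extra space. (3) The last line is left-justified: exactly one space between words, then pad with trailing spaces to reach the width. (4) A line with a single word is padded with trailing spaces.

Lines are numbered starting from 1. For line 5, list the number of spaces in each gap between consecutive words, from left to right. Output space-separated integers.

Answer: 2 1

Derivation:
Line 1: ['dinosaur', 'refreshing'] (min_width=19, slack=5)
Line 2: ['memory', 'memory', 'segment'] (min_width=21, slack=3)
Line 3: ['display', 'absolute', 'water'] (min_width=22, slack=2)
Line 4: ['night', 'deep', 'line', 'cup', 'soft'] (min_width=24, slack=0)
Line 5: ['river', 'butterfly', 'morning'] (min_width=23, slack=1)
Line 6: ['large', 'house', 'cat', 'computer'] (min_width=24, slack=0)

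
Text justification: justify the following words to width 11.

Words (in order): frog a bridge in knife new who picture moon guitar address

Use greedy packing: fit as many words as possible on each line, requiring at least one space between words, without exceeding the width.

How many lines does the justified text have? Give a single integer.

Answer: 6

Derivation:
Line 1: ['frog', 'a'] (min_width=6, slack=5)
Line 2: ['bridge', 'in'] (min_width=9, slack=2)
Line 3: ['knife', 'new'] (min_width=9, slack=2)
Line 4: ['who', 'picture'] (min_width=11, slack=0)
Line 5: ['moon', 'guitar'] (min_width=11, slack=0)
Line 6: ['address'] (min_width=7, slack=4)
Total lines: 6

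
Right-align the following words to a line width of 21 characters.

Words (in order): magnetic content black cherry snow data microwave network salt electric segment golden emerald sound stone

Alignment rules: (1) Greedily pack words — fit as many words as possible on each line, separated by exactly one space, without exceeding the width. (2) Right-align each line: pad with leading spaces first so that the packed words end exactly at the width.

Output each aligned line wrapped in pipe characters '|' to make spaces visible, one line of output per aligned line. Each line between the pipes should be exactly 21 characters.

Line 1: ['magnetic', 'content'] (min_width=16, slack=5)
Line 2: ['black', 'cherry', 'snow'] (min_width=17, slack=4)
Line 3: ['data', 'microwave'] (min_width=14, slack=7)
Line 4: ['network', 'salt', 'electric'] (min_width=21, slack=0)
Line 5: ['segment', 'golden'] (min_width=14, slack=7)
Line 6: ['emerald', 'sound', 'stone'] (min_width=19, slack=2)

Answer: |     magnetic content|
|    black cherry snow|
|       data microwave|
|network salt electric|
|       segment golden|
|  emerald sound stone|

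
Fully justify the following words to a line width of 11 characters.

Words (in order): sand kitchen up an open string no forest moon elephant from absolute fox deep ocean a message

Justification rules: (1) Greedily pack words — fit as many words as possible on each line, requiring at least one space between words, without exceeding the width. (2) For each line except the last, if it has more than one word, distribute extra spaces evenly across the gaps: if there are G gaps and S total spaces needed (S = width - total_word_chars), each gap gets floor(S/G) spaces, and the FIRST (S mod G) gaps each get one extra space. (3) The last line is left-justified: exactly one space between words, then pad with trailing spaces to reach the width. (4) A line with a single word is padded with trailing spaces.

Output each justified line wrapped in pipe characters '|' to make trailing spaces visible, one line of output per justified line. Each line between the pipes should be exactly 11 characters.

Line 1: ['sand'] (min_width=4, slack=7)
Line 2: ['kitchen', 'up'] (min_width=10, slack=1)
Line 3: ['an', 'open'] (min_width=7, slack=4)
Line 4: ['string', 'no'] (min_width=9, slack=2)
Line 5: ['forest', 'moon'] (min_width=11, slack=0)
Line 6: ['elephant'] (min_width=8, slack=3)
Line 7: ['from'] (min_width=4, slack=7)
Line 8: ['absolute'] (min_width=8, slack=3)
Line 9: ['fox', 'deep'] (min_width=8, slack=3)
Line 10: ['ocean', 'a'] (min_width=7, slack=4)
Line 11: ['message'] (min_width=7, slack=4)

Answer: |sand       |
|kitchen  up|
|an     open|
|string   no|
|forest moon|
|elephant   |
|from       |
|absolute   |
|fox    deep|
|ocean     a|
|message    |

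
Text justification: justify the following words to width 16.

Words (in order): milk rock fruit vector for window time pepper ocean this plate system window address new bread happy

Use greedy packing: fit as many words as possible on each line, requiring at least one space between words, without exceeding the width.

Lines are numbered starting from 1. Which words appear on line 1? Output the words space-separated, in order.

Answer: milk rock fruit

Derivation:
Line 1: ['milk', 'rock', 'fruit'] (min_width=15, slack=1)
Line 2: ['vector', 'for'] (min_width=10, slack=6)
Line 3: ['window', 'time'] (min_width=11, slack=5)
Line 4: ['pepper', 'ocean'] (min_width=12, slack=4)
Line 5: ['this', 'plate'] (min_width=10, slack=6)
Line 6: ['system', 'window'] (min_width=13, slack=3)
Line 7: ['address', 'new'] (min_width=11, slack=5)
Line 8: ['bread', 'happy'] (min_width=11, slack=5)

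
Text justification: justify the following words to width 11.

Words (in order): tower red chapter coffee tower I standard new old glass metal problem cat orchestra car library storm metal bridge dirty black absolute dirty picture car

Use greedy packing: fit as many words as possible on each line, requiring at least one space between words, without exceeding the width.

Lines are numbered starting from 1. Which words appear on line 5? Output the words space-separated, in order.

Line 1: ['tower', 'red'] (min_width=9, slack=2)
Line 2: ['chapter'] (min_width=7, slack=4)
Line 3: ['coffee'] (min_width=6, slack=5)
Line 4: ['tower', 'I'] (min_width=7, slack=4)
Line 5: ['standard'] (min_width=8, slack=3)
Line 6: ['new', 'old'] (min_width=7, slack=4)
Line 7: ['glass', 'metal'] (min_width=11, slack=0)
Line 8: ['problem', 'cat'] (min_width=11, slack=0)
Line 9: ['orchestra'] (min_width=9, slack=2)
Line 10: ['car', 'library'] (min_width=11, slack=0)
Line 11: ['storm', 'metal'] (min_width=11, slack=0)
Line 12: ['bridge'] (min_width=6, slack=5)
Line 13: ['dirty', 'black'] (min_width=11, slack=0)
Line 14: ['absolute'] (min_width=8, slack=3)
Line 15: ['dirty'] (min_width=5, slack=6)
Line 16: ['picture', 'car'] (min_width=11, slack=0)

Answer: standard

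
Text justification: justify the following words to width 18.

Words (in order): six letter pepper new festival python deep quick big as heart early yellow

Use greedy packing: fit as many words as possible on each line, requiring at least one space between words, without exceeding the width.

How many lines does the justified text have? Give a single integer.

Answer: 5

Derivation:
Line 1: ['six', 'letter', 'pepper'] (min_width=17, slack=1)
Line 2: ['new', 'festival'] (min_width=12, slack=6)
Line 3: ['python', 'deep', 'quick'] (min_width=17, slack=1)
Line 4: ['big', 'as', 'heart', 'early'] (min_width=18, slack=0)
Line 5: ['yellow'] (min_width=6, slack=12)
Total lines: 5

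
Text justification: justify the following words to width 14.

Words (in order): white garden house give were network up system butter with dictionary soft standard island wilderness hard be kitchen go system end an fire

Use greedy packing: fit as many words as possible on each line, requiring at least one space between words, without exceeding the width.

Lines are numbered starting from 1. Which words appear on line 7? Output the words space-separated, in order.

Answer: soft standard

Derivation:
Line 1: ['white', 'garden'] (min_width=12, slack=2)
Line 2: ['house', 'give'] (min_width=10, slack=4)
Line 3: ['were', 'network'] (min_width=12, slack=2)
Line 4: ['up', 'system'] (min_width=9, slack=5)
Line 5: ['butter', 'with'] (min_width=11, slack=3)
Line 6: ['dictionary'] (min_width=10, slack=4)
Line 7: ['soft', 'standard'] (min_width=13, slack=1)
Line 8: ['island'] (min_width=6, slack=8)
Line 9: ['wilderness'] (min_width=10, slack=4)
Line 10: ['hard', 'be'] (min_width=7, slack=7)
Line 11: ['kitchen', 'go'] (min_width=10, slack=4)
Line 12: ['system', 'end', 'an'] (min_width=13, slack=1)
Line 13: ['fire'] (min_width=4, slack=10)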